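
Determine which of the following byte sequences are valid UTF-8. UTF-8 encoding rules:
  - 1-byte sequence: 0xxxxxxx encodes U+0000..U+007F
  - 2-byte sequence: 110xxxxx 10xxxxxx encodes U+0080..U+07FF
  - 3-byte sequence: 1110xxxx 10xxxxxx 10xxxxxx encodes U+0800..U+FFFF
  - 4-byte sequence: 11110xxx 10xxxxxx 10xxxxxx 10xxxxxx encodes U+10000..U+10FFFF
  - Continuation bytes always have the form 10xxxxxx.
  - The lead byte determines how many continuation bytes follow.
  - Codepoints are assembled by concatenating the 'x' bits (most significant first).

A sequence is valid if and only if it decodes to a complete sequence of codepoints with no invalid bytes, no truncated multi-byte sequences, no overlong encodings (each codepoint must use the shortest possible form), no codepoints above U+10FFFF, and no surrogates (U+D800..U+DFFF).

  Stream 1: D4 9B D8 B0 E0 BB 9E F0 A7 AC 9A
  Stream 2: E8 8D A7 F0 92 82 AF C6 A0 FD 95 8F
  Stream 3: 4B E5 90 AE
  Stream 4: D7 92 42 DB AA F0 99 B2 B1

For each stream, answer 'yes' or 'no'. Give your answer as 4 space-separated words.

Stream 1: decodes cleanly. VALID
Stream 2: error at byte offset 9. INVALID
Stream 3: decodes cleanly. VALID
Stream 4: decodes cleanly. VALID

Answer: yes no yes yes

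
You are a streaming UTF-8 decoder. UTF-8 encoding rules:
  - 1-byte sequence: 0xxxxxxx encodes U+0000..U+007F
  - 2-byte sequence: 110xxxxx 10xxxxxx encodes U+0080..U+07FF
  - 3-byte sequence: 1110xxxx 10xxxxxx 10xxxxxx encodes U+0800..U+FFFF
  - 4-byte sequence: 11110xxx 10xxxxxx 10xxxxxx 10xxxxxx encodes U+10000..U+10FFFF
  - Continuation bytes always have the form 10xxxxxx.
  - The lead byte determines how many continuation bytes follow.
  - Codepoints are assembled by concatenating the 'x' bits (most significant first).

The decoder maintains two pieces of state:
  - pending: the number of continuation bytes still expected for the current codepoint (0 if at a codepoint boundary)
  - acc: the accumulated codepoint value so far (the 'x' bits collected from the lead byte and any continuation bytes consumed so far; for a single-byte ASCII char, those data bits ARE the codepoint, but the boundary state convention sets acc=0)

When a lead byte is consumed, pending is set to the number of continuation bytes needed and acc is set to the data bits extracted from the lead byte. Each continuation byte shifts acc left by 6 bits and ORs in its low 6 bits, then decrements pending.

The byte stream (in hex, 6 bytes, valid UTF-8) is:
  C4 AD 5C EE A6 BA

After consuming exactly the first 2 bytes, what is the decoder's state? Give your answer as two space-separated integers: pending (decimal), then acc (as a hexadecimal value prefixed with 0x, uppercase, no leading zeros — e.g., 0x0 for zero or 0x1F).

Answer: 0 0x12D

Derivation:
Byte[0]=C4: 2-byte lead. pending=1, acc=0x4
Byte[1]=AD: continuation. acc=(acc<<6)|0x2D=0x12D, pending=0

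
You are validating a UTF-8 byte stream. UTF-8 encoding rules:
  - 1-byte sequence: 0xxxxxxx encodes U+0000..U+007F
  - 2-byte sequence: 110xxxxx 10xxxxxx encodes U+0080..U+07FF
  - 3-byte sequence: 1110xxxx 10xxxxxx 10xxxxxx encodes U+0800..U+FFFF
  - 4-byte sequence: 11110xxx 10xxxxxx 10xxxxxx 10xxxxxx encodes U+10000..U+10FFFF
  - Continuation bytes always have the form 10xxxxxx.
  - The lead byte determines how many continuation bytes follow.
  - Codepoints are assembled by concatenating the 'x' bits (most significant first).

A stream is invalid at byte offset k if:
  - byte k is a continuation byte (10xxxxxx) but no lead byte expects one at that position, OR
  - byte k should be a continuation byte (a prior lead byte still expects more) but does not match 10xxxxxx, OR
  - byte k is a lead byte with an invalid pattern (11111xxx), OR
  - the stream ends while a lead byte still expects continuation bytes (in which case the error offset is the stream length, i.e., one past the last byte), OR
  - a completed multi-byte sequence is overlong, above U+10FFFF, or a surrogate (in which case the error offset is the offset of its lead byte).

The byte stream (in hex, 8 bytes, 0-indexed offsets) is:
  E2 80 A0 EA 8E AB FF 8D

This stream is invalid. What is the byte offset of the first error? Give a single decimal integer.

Answer: 6

Derivation:
Byte[0]=E2: 3-byte lead, need 2 cont bytes. acc=0x2
Byte[1]=80: continuation. acc=(acc<<6)|0x00=0x80
Byte[2]=A0: continuation. acc=(acc<<6)|0x20=0x2020
Completed: cp=U+2020 (starts at byte 0)
Byte[3]=EA: 3-byte lead, need 2 cont bytes. acc=0xA
Byte[4]=8E: continuation. acc=(acc<<6)|0x0E=0x28E
Byte[5]=AB: continuation. acc=(acc<<6)|0x2B=0xA3AB
Completed: cp=U+A3AB (starts at byte 3)
Byte[6]=FF: INVALID lead byte (not 0xxx/110x/1110/11110)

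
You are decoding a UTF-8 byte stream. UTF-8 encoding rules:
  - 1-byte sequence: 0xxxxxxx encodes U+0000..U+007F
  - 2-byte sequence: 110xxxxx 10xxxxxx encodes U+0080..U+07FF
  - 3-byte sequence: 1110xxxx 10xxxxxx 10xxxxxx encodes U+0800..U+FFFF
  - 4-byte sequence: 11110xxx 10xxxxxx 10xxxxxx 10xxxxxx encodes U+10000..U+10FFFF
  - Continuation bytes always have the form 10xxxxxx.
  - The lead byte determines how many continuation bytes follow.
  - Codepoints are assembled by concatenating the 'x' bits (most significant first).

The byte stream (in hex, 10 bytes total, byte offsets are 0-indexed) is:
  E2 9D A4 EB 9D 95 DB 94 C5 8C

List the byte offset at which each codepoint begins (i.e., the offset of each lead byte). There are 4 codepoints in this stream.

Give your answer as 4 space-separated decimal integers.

Byte[0]=E2: 3-byte lead, need 2 cont bytes. acc=0x2
Byte[1]=9D: continuation. acc=(acc<<6)|0x1D=0x9D
Byte[2]=A4: continuation. acc=(acc<<6)|0x24=0x2764
Completed: cp=U+2764 (starts at byte 0)
Byte[3]=EB: 3-byte lead, need 2 cont bytes. acc=0xB
Byte[4]=9D: continuation. acc=(acc<<6)|0x1D=0x2DD
Byte[5]=95: continuation. acc=(acc<<6)|0x15=0xB755
Completed: cp=U+B755 (starts at byte 3)
Byte[6]=DB: 2-byte lead, need 1 cont bytes. acc=0x1B
Byte[7]=94: continuation. acc=(acc<<6)|0x14=0x6D4
Completed: cp=U+06D4 (starts at byte 6)
Byte[8]=C5: 2-byte lead, need 1 cont bytes. acc=0x5
Byte[9]=8C: continuation. acc=(acc<<6)|0x0C=0x14C
Completed: cp=U+014C (starts at byte 8)

Answer: 0 3 6 8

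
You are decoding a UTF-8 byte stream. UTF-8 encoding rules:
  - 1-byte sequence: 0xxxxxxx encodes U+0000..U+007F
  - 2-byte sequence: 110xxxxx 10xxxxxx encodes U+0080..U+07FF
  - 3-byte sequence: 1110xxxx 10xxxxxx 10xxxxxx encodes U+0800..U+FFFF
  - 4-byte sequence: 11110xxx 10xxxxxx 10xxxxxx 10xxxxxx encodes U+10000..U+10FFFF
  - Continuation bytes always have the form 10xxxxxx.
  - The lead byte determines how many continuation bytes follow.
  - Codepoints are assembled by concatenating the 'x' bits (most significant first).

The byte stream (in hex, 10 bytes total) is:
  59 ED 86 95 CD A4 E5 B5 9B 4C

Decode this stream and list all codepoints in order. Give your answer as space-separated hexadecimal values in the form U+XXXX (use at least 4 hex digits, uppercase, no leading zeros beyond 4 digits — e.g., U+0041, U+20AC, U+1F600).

Byte[0]=59: 1-byte ASCII. cp=U+0059
Byte[1]=ED: 3-byte lead, need 2 cont bytes. acc=0xD
Byte[2]=86: continuation. acc=(acc<<6)|0x06=0x346
Byte[3]=95: continuation. acc=(acc<<6)|0x15=0xD195
Completed: cp=U+D195 (starts at byte 1)
Byte[4]=CD: 2-byte lead, need 1 cont bytes. acc=0xD
Byte[5]=A4: continuation. acc=(acc<<6)|0x24=0x364
Completed: cp=U+0364 (starts at byte 4)
Byte[6]=E5: 3-byte lead, need 2 cont bytes. acc=0x5
Byte[7]=B5: continuation. acc=(acc<<6)|0x35=0x175
Byte[8]=9B: continuation. acc=(acc<<6)|0x1B=0x5D5B
Completed: cp=U+5D5B (starts at byte 6)
Byte[9]=4C: 1-byte ASCII. cp=U+004C

Answer: U+0059 U+D195 U+0364 U+5D5B U+004C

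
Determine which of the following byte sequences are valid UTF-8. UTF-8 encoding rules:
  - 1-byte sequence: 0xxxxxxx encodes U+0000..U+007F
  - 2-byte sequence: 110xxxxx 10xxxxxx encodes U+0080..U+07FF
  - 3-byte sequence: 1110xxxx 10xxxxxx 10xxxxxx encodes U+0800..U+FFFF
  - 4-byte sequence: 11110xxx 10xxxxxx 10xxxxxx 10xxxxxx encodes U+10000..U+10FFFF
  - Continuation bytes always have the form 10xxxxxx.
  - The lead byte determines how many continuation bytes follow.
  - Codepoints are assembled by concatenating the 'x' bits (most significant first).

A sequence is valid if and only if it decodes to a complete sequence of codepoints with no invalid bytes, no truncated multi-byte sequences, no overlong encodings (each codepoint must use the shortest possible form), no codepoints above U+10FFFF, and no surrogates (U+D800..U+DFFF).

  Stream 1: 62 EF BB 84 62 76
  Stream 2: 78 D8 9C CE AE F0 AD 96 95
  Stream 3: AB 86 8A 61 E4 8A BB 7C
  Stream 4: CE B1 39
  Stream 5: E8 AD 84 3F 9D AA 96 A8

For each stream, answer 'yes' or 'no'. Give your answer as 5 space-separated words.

Answer: yes yes no yes no

Derivation:
Stream 1: decodes cleanly. VALID
Stream 2: decodes cleanly. VALID
Stream 3: error at byte offset 0. INVALID
Stream 4: decodes cleanly. VALID
Stream 5: error at byte offset 4. INVALID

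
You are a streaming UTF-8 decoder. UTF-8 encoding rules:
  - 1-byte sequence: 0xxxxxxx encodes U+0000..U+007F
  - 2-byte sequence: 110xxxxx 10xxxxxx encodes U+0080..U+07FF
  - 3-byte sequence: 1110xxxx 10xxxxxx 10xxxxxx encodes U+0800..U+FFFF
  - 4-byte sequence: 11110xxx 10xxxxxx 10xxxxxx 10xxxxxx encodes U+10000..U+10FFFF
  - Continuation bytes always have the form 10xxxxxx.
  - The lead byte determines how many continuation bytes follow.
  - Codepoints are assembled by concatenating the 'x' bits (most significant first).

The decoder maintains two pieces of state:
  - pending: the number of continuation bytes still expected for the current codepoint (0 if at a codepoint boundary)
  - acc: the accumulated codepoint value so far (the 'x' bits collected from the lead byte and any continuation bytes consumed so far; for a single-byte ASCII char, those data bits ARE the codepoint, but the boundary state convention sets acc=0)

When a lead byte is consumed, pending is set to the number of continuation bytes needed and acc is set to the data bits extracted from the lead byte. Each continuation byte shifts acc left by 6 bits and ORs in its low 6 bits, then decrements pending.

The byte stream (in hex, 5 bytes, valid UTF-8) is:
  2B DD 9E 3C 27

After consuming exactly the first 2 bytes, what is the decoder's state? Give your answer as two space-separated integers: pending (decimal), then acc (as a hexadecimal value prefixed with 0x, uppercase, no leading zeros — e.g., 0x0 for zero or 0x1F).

Answer: 1 0x1D

Derivation:
Byte[0]=2B: 1-byte. pending=0, acc=0x0
Byte[1]=DD: 2-byte lead. pending=1, acc=0x1D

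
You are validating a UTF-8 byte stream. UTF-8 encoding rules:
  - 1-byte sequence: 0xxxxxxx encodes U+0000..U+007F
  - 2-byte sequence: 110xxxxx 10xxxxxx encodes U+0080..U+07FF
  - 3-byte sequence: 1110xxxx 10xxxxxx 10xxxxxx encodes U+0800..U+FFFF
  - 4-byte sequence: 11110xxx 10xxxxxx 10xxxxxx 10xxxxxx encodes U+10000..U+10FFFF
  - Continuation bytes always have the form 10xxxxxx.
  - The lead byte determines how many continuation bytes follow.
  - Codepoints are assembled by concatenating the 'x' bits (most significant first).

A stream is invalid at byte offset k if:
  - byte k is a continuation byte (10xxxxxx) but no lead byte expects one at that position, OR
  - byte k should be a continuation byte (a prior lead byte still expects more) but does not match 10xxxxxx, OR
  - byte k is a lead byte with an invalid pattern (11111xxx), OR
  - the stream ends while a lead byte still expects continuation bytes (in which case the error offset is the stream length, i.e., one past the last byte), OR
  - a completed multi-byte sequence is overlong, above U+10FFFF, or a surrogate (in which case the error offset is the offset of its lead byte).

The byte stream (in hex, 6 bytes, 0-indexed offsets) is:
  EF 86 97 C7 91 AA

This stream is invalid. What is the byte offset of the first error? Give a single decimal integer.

Answer: 5

Derivation:
Byte[0]=EF: 3-byte lead, need 2 cont bytes. acc=0xF
Byte[1]=86: continuation. acc=(acc<<6)|0x06=0x3C6
Byte[2]=97: continuation. acc=(acc<<6)|0x17=0xF197
Completed: cp=U+F197 (starts at byte 0)
Byte[3]=C7: 2-byte lead, need 1 cont bytes. acc=0x7
Byte[4]=91: continuation. acc=(acc<<6)|0x11=0x1D1
Completed: cp=U+01D1 (starts at byte 3)
Byte[5]=AA: INVALID lead byte (not 0xxx/110x/1110/11110)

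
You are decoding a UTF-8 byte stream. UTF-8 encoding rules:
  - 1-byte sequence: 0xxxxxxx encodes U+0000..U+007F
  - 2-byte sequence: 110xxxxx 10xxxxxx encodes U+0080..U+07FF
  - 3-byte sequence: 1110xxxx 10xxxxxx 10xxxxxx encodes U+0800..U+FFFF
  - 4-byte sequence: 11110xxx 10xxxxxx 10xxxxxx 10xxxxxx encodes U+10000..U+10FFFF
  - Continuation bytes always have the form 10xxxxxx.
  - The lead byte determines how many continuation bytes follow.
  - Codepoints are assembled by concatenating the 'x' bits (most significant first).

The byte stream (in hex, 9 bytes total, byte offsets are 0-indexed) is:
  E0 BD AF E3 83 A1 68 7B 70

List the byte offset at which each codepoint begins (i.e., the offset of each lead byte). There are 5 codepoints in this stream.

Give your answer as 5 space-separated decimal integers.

Byte[0]=E0: 3-byte lead, need 2 cont bytes. acc=0x0
Byte[1]=BD: continuation. acc=(acc<<6)|0x3D=0x3D
Byte[2]=AF: continuation. acc=(acc<<6)|0x2F=0xF6F
Completed: cp=U+0F6F (starts at byte 0)
Byte[3]=E3: 3-byte lead, need 2 cont bytes. acc=0x3
Byte[4]=83: continuation. acc=(acc<<6)|0x03=0xC3
Byte[5]=A1: continuation. acc=(acc<<6)|0x21=0x30E1
Completed: cp=U+30E1 (starts at byte 3)
Byte[6]=68: 1-byte ASCII. cp=U+0068
Byte[7]=7B: 1-byte ASCII. cp=U+007B
Byte[8]=70: 1-byte ASCII. cp=U+0070

Answer: 0 3 6 7 8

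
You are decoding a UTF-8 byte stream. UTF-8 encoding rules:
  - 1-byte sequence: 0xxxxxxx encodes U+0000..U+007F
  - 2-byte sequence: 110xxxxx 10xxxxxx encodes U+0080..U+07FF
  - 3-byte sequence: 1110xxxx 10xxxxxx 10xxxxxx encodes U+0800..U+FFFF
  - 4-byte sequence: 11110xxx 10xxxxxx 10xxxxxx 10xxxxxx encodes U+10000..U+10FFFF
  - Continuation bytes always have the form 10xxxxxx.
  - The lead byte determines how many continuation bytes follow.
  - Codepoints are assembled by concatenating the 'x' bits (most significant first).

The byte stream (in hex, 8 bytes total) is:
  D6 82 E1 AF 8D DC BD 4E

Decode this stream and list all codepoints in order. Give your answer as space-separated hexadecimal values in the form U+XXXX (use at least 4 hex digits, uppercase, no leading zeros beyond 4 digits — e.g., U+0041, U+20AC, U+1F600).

Answer: U+0582 U+1BCD U+073D U+004E

Derivation:
Byte[0]=D6: 2-byte lead, need 1 cont bytes. acc=0x16
Byte[1]=82: continuation. acc=(acc<<6)|0x02=0x582
Completed: cp=U+0582 (starts at byte 0)
Byte[2]=E1: 3-byte lead, need 2 cont bytes. acc=0x1
Byte[3]=AF: continuation. acc=(acc<<6)|0x2F=0x6F
Byte[4]=8D: continuation. acc=(acc<<6)|0x0D=0x1BCD
Completed: cp=U+1BCD (starts at byte 2)
Byte[5]=DC: 2-byte lead, need 1 cont bytes. acc=0x1C
Byte[6]=BD: continuation. acc=(acc<<6)|0x3D=0x73D
Completed: cp=U+073D (starts at byte 5)
Byte[7]=4E: 1-byte ASCII. cp=U+004E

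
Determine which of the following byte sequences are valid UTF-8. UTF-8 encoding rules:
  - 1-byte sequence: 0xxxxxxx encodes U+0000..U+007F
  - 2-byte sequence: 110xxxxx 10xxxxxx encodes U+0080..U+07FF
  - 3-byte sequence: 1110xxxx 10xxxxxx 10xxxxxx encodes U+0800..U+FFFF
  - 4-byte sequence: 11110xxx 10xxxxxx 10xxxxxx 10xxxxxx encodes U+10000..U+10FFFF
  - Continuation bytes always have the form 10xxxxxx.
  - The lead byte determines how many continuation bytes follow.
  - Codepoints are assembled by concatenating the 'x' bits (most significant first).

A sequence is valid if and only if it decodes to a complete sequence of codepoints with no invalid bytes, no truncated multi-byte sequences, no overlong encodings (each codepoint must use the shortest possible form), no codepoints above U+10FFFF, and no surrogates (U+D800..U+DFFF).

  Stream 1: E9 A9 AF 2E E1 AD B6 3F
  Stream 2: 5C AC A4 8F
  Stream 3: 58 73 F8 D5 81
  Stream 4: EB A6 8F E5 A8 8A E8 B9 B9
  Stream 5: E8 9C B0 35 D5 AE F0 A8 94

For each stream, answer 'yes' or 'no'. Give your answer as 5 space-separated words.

Answer: yes no no yes no

Derivation:
Stream 1: decodes cleanly. VALID
Stream 2: error at byte offset 1. INVALID
Stream 3: error at byte offset 2. INVALID
Stream 4: decodes cleanly. VALID
Stream 5: error at byte offset 9. INVALID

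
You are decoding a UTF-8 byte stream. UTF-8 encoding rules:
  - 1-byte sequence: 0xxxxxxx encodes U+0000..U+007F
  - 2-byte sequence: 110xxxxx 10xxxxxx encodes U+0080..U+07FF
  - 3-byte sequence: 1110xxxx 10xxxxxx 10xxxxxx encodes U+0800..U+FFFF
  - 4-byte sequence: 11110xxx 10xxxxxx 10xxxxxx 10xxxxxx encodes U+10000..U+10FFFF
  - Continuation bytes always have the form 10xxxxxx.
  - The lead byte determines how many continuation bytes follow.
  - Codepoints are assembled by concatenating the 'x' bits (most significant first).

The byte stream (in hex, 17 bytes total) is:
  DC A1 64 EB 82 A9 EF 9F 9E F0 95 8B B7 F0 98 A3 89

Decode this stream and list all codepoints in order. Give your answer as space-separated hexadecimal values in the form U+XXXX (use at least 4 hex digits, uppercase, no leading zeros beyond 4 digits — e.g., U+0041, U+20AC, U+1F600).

Answer: U+0721 U+0064 U+B0A9 U+F7DE U+152F7 U+188C9

Derivation:
Byte[0]=DC: 2-byte lead, need 1 cont bytes. acc=0x1C
Byte[1]=A1: continuation. acc=(acc<<6)|0x21=0x721
Completed: cp=U+0721 (starts at byte 0)
Byte[2]=64: 1-byte ASCII. cp=U+0064
Byte[3]=EB: 3-byte lead, need 2 cont bytes. acc=0xB
Byte[4]=82: continuation. acc=(acc<<6)|0x02=0x2C2
Byte[5]=A9: continuation. acc=(acc<<6)|0x29=0xB0A9
Completed: cp=U+B0A9 (starts at byte 3)
Byte[6]=EF: 3-byte lead, need 2 cont bytes. acc=0xF
Byte[7]=9F: continuation. acc=(acc<<6)|0x1F=0x3DF
Byte[8]=9E: continuation. acc=(acc<<6)|0x1E=0xF7DE
Completed: cp=U+F7DE (starts at byte 6)
Byte[9]=F0: 4-byte lead, need 3 cont bytes. acc=0x0
Byte[10]=95: continuation. acc=(acc<<6)|0x15=0x15
Byte[11]=8B: continuation. acc=(acc<<6)|0x0B=0x54B
Byte[12]=B7: continuation. acc=(acc<<6)|0x37=0x152F7
Completed: cp=U+152F7 (starts at byte 9)
Byte[13]=F0: 4-byte lead, need 3 cont bytes. acc=0x0
Byte[14]=98: continuation. acc=(acc<<6)|0x18=0x18
Byte[15]=A3: continuation. acc=(acc<<6)|0x23=0x623
Byte[16]=89: continuation. acc=(acc<<6)|0x09=0x188C9
Completed: cp=U+188C9 (starts at byte 13)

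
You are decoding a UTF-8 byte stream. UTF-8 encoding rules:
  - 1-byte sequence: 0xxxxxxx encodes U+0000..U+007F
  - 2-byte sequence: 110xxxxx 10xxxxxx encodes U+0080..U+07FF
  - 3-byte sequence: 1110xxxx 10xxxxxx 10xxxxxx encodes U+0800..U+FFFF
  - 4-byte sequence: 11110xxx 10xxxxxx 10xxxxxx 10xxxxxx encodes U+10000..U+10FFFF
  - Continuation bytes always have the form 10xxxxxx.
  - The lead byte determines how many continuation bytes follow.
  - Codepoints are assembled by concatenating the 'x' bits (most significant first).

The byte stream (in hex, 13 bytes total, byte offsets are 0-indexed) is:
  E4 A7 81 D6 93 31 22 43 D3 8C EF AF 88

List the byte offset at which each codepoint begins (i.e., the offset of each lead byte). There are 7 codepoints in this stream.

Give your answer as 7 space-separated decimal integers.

Answer: 0 3 5 6 7 8 10

Derivation:
Byte[0]=E4: 3-byte lead, need 2 cont bytes. acc=0x4
Byte[1]=A7: continuation. acc=(acc<<6)|0x27=0x127
Byte[2]=81: continuation. acc=(acc<<6)|0x01=0x49C1
Completed: cp=U+49C1 (starts at byte 0)
Byte[3]=D6: 2-byte lead, need 1 cont bytes. acc=0x16
Byte[4]=93: continuation. acc=(acc<<6)|0x13=0x593
Completed: cp=U+0593 (starts at byte 3)
Byte[5]=31: 1-byte ASCII. cp=U+0031
Byte[6]=22: 1-byte ASCII. cp=U+0022
Byte[7]=43: 1-byte ASCII. cp=U+0043
Byte[8]=D3: 2-byte lead, need 1 cont bytes. acc=0x13
Byte[9]=8C: continuation. acc=(acc<<6)|0x0C=0x4CC
Completed: cp=U+04CC (starts at byte 8)
Byte[10]=EF: 3-byte lead, need 2 cont bytes. acc=0xF
Byte[11]=AF: continuation. acc=(acc<<6)|0x2F=0x3EF
Byte[12]=88: continuation. acc=(acc<<6)|0x08=0xFBC8
Completed: cp=U+FBC8 (starts at byte 10)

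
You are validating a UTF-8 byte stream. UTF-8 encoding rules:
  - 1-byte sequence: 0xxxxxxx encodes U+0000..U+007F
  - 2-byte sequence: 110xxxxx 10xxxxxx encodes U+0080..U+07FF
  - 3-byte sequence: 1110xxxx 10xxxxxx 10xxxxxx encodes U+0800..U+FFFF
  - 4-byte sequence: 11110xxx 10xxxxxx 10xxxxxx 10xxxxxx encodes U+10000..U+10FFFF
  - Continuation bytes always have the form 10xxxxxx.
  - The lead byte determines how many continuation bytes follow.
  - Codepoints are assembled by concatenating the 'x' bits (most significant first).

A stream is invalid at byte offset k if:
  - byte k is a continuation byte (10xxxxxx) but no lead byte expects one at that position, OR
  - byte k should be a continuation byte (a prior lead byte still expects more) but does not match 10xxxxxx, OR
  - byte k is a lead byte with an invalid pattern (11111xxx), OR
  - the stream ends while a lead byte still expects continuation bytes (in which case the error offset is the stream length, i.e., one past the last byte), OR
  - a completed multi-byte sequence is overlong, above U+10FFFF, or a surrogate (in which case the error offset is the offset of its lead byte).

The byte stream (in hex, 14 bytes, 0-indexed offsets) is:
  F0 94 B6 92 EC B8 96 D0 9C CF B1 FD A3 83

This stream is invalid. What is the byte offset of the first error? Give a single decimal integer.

Answer: 11

Derivation:
Byte[0]=F0: 4-byte lead, need 3 cont bytes. acc=0x0
Byte[1]=94: continuation. acc=(acc<<6)|0x14=0x14
Byte[2]=B6: continuation. acc=(acc<<6)|0x36=0x536
Byte[3]=92: continuation. acc=(acc<<6)|0x12=0x14D92
Completed: cp=U+14D92 (starts at byte 0)
Byte[4]=EC: 3-byte lead, need 2 cont bytes. acc=0xC
Byte[5]=B8: continuation. acc=(acc<<6)|0x38=0x338
Byte[6]=96: continuation. acc=(acc<<6)|0x16=0xCE16
Completed: cp=U+CE16 (starts at byte 4)
Byte[7]=D0: 2-byte lead, need 1 cont bytes. acc=0x10
Byte[8]=9C: continuation. acc=(acc<<6)|0x1C=0x41C
Completed: cp=U+041C (starts at byte 7)
Byte[9]=CF: 2-byte lead, need 1 cont bytes. acc=0xF
Byte[10]=B1: continuation. acc=(acc<<6)|0x31=0x3F1
Completed: cp=U+03F1 (starts at byte 9)
Byte[11]=FD: INVALID lead byte (not 0xxx/110x/1110/11110)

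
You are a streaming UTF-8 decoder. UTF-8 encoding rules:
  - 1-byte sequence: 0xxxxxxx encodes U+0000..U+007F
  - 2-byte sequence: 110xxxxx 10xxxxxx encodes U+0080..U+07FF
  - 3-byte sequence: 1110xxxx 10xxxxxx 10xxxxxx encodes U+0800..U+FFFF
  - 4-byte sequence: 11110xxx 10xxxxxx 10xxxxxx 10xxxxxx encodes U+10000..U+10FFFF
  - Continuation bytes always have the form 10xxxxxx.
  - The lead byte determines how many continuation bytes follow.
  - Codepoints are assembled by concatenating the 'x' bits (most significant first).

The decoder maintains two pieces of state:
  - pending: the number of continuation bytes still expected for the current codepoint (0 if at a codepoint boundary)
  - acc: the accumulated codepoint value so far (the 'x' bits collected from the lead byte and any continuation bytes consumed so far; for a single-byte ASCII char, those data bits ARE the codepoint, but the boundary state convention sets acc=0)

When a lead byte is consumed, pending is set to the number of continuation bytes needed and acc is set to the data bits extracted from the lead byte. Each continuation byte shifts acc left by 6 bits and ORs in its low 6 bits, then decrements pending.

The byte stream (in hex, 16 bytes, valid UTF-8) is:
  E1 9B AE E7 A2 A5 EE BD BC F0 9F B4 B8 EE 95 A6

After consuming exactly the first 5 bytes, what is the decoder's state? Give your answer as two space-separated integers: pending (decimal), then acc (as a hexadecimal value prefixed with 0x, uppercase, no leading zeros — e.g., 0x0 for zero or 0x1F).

Byte[0]=E1: 3-byte lead. pending=2, acc=0x1
Byte[1]=9B: continuation. acc=(acc<<6)|0x1B=0x5B, pending=1
Byte[2]=AE: continuation. acc=(acc<<6)|0x2E=0x16EE, pending=0
Byte[3]=E7: 3-byte lead. pending=2, acc=0x7
Byte[4]=A2: continuation. acc=(acc<<6)|0x22=0x1E2, pending=1

Answer: 1 0x1E2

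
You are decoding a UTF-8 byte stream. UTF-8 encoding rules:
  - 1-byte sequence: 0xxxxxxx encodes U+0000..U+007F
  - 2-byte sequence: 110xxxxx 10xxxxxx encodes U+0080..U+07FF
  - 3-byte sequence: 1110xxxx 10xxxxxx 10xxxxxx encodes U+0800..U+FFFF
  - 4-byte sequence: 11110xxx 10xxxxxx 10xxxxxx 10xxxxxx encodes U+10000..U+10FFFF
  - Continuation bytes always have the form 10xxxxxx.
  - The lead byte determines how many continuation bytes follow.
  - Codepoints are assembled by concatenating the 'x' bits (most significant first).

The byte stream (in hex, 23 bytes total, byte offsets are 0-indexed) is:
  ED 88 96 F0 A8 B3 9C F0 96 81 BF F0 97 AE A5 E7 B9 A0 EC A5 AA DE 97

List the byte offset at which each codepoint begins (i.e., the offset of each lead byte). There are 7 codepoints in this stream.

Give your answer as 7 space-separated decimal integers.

Answer: 0 3 7 11 15 18 21

Derivation:
Byte[0]=ED: 3-byte lead, need 2 cont bytes. acc=0xD
Byte[1]=88: continuation. acc=(acc<<6)|0x08=0x348
Byte[2]=96: continuation. acc=(acc<<6)|0x16=0xD216
Completed: cp=U+D216 (starts at byte 0)
Byte[3]=F0: 4-byte lead, need 3 cont bytes. acc=0x0
Byte[4]=A8: continuation. acc=(acc<<6)|0x28=0x28
Byte[5]=B3: continuation. acc=(acc<<6)|0x33=0xA33
Byte[6]=9C: continuation. acc=(acc<<6)|0x1C=0x28CDC
Completed: cp=U+28CDC (starts at byte 3)
Byte[7]=F0: 4-byte lead, need 3 cont bytes. acc=0x0
Byte[8]=96: continuation. acc=(acc<<6)|0x16=0x16
Byte[9]=81: continuation. acc=(acc<<6)|0x01=0x581
Byte[10]=BF: continuation. acc=(acc<<6)|0x3F=0x1607F
Completed: cp=U+1607F (starts at byte 7)
Byte[11]=F0: 4-byte lead, need 3 cont bytes. acc=0x0
Byte[12]=97: continuation. acc=(acc<<6)|0x17=0x17
Byte[13]=AE: continuation. acc=(acc<<6)|0x2E=0x5EE
Byte[14]=A5: continuation. acc=(acc<<6)|0x25=0x17BA5
Completed: cp=U+17BA5 (starts at byte 11)
Byte[15]=E7: 3-byte lead, need 2 cont bytes. acc=0x7
Byte[16]=B9: continuation. acc=(acc<<6)|0x39=0x1F9
Byte[17]=A0: continuation. acc=(acc<<6)|0x20=0x7E60
Completed: cp=U+7E60 (starts at byte 15)
Byte[18]=EC: 3-byte lead, need 2 cont bytes. acc=0xC
Byte[19]=A5: continuation. acc=(acc<<6)|0x25=0x325
Byte[20]=AA: continuation. acc=(acc<<6)|0x2A=0xC96A
Completed: cp=U+C96A (starts at byte 18)
Byte[21]=DE: 2-byte lead, need 1 cont bytes. acc=0x1E
Byte[22]=97: continuation. acc=(acc<<6)|0x17=0x797
Completed: cp=U+0797 (starts at byte 21)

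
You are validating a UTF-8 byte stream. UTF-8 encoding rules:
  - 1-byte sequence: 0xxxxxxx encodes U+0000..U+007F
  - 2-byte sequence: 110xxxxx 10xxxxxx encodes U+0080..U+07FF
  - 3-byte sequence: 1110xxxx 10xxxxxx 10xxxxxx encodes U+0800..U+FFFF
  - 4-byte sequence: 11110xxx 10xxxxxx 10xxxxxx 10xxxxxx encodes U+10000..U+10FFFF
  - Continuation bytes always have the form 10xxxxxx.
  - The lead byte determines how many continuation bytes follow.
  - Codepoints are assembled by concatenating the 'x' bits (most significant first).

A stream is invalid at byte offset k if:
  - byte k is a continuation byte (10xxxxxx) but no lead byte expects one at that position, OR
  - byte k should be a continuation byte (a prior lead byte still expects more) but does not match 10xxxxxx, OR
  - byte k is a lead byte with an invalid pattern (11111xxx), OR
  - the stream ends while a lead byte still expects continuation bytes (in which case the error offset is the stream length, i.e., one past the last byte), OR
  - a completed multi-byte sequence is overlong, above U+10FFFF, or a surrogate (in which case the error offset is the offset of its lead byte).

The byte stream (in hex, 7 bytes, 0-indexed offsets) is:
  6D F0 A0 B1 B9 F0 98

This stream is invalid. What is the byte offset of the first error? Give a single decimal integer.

Byte[0]=6D: 1-byte ASCII. cp=U+006D
Byte[1]=F0: 4-byte lead, need 3 cont bytes. acc=0x0
Byte[2]=A0: continuation. acc=(acc<<6)|0x20=0x20
Byte[3]=B1: continuation. acc=(acc<<6)|0x31=0x831
Byte[4]=B9: continuation. acc=(acc<<6)|0x39=0x20C79
Completed: cp=U+20C79 (starts at byte 1)
Byte[5]=F0: 4-byte lead, need 3 cont bytes. acc=0x0
Byte[6]=98: continuation. acc=(acc<<6)|0x18=0x18
Byte[7]: stream ended, expected continuation. INVALID

Answer: 7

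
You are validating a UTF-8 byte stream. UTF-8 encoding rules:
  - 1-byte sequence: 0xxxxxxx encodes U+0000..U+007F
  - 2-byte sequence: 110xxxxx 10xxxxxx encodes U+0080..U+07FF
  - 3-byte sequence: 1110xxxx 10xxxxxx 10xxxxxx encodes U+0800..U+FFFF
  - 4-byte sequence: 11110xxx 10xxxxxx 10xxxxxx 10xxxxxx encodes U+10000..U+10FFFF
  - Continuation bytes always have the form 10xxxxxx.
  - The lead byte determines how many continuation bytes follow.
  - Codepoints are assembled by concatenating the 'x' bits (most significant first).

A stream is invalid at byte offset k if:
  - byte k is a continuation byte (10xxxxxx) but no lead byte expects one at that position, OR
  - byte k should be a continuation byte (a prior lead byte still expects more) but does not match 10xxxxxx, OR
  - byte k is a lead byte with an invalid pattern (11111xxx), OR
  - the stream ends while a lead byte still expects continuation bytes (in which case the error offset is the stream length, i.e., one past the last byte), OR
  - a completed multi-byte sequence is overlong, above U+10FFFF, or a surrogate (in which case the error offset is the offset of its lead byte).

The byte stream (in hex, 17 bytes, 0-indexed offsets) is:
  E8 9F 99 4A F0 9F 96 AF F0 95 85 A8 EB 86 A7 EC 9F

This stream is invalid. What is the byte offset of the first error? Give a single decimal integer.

Byte[0]=E8: 3-byte lead, need 2 cont bytes. acc=0x8
Byte[1]=9F: continuation. acc=(acc<<6)|0x1F=0x21F
Byte[2]=99: continuation. acc=(acc<<6)|0x19=0x87D9
Completed: cp=U+87D9 (starts at byte 0)
Byte[3]=4A: 1-byte ASCII. cp=U+004A
Byte[4]=F0: 4-byte lead, need 3 cont bytes. acc=0x0
Byte[5]=9F: continuation. acc=(acc<<6)|0x1F=0x1F
Byte[6]=96: continuation. acc=(acc<<6)|0x16=0x7D6
Byte[7]=AF: continuation. acc=(acc<<6)|0x2F=0x1F5AF
Completed: cp=U+1F5AF (starts at byte 4)
Byte[8]=F0: 4-byte lead, need 3 cont bytes. acc=0x0
Byte[9]=95: continuation. acc=(acc<<6)|0x15=0x15
Byte[10]=85: continuation. acc=(acc<<6)|0x05=0x545
Byte[11]=A8: continuation. acc=(acc<<6)|0x28=0x15168
Completed: cp=U+15168 (starts at byte 8)
Byte[12]=EB: 3-byte lead, need 2 cont bytes. acc=0xB
Byte[13]=86: continuation. acc=(acc<<6)|0x06=0x2C6
Byte[14]=A7: continuation. acc=(acc<<6)|0x27=0xB1A7
Completed: cp=U+B1A7 (starts at byte 12)
Byte[15]=EC: 3-byte lead, need 2 cont bytes. acc=0xC
Byte[16]=9F: continuation. acc=(acc<<6)|0x1F=0x31F
Byte[17]: stream ended, expected continuation. INVALID

Answer: 17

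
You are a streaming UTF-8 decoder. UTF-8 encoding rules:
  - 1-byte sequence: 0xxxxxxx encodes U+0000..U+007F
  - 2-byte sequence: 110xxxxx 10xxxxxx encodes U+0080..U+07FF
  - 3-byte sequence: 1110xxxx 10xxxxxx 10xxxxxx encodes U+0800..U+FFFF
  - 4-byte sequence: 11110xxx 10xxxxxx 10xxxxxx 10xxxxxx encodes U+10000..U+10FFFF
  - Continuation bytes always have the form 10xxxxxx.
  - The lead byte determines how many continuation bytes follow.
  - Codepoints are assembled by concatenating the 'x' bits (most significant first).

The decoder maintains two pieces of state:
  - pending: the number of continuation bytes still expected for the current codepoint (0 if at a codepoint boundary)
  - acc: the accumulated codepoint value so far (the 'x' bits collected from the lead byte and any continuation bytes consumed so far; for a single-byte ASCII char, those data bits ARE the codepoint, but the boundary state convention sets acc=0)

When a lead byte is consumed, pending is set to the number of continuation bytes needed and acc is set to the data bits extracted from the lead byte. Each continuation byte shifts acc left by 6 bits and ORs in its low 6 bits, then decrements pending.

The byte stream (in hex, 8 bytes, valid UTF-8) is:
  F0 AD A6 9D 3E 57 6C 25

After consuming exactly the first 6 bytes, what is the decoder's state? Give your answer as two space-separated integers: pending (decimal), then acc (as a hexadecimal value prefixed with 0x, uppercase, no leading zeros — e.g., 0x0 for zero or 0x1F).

Answer: 0 0x0

Derivation:
Byte[0]=F0: 4-byte lead. pending=3, acc=0x0
Byte[1]=AD: continuation. acc=(acc<<6)|0x2D=0x2D, pending=2
Byte[2]=A6: continuation. acc=(acc<<6)|0x26=0xB66, pending=1
Byte[3]=9D: continuation. acc=(acc<<6)|0x1D=0x2D99D, pending=0
Byte[4]=3E: 1-byte. pending=0, acc=0x0
Byte[5]=57: 1-byte. pending=0, acc=0x0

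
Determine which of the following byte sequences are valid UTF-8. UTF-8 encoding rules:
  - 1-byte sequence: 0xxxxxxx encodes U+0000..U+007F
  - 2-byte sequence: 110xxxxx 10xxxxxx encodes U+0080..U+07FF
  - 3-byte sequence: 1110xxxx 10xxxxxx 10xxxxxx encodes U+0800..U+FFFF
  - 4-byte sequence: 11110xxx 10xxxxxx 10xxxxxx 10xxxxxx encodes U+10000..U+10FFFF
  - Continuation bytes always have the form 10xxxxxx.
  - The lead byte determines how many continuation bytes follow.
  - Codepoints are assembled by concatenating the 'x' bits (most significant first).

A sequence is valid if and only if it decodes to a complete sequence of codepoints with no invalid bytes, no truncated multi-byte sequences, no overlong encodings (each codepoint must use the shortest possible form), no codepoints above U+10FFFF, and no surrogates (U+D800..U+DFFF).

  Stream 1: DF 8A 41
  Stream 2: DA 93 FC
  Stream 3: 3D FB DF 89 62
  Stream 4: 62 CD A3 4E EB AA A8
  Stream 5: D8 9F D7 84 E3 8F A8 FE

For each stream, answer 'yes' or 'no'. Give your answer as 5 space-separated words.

Stream 1: decodes cleanly. VALID
Stream 2: error at byte offset 2. INVALID
Stream 3: error at byte offset 1. INVALID
Stream 4: decodes cleanly. VALID
Stream 5: error at byte offset 7. INVALID

Answer: yes no no yes no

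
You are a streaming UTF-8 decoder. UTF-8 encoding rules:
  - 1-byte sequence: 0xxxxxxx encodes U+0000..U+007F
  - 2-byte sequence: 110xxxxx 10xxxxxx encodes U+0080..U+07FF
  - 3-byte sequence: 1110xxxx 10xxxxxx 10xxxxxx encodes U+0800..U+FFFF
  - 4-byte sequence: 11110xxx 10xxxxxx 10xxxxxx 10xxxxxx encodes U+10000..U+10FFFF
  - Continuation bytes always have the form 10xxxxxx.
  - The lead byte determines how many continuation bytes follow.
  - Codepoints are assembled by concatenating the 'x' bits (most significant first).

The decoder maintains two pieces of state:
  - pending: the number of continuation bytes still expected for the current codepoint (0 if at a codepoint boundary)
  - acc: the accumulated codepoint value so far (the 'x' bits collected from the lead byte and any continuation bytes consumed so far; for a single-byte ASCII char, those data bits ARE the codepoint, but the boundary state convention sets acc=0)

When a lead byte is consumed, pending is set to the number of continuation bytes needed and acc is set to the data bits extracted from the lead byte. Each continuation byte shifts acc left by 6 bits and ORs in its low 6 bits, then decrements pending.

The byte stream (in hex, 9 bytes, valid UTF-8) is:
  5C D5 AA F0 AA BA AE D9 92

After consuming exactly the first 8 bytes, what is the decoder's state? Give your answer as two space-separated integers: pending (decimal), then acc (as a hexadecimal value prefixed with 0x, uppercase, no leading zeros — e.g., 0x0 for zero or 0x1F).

Byte[0]=5C: 1-byte. pending=0, acc=0x0
Byte[1]=D5: 2-byte lead. pending=1, acc=0x15
Byte[2]=AA: continuation. acc=(acc<<6)|0x2A=0x56A, pending=0
Byte[3]=F0: 4-byte lead. pending=3, acc=0x0
Byte[4]=AA: continuation. acc=(acc<<6)|0x2A=0x2A, pending=2
Byte[5]=BA: continuation. acc=(acc<<6)|0x3A=0xABA, pending=1
Byte[6]=AE: continuation. acc=(acc<<6)|0x2E=0x2AEAE, pending=0
Byte[7]=D9: 2-byte lead. pending=1, acc=0x19

Answer: 1 0x19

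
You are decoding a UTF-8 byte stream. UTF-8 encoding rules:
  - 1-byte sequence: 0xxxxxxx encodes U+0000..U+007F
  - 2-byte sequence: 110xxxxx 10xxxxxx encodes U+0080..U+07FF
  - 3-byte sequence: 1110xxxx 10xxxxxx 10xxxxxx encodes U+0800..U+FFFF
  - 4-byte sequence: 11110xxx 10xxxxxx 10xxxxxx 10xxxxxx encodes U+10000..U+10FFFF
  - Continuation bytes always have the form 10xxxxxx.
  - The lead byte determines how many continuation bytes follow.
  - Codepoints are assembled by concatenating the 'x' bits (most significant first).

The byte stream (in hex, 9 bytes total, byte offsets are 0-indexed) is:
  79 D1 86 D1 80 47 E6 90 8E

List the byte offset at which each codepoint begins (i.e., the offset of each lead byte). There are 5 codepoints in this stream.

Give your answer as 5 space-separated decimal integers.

Answer: 0 1 3 5 6

Derivation:
Byte[0]=79: 1-byte ASCII. cp=U+0079
Byte[1]=D1: 2-byte lead, need 1 cont bytes. acc=0x11
Byte[2]=86: continuation. acc=(acc<<6)|0x06=0x446
Completed: cp=U+0446 (starts at byte 1)
Byte[3]=D1: 2-byte lead, need 1 cont bytes. acc=0x11
Byte[4]=80: continuation. acc=(acc<<6)|0x00=0x440
Completed: cp=U+0440 (starts at byte 3)
Byte[5]=47: 1-byte ASCII. cp=U+0047
Byte[6]=E6: 3-byte lead, need 2 cont bytes. acc=0x6
Byte[7]=90: continuation. acc=(acc<<6)|0x10=0x190
Byte[8]=8E: continuation. acc=(acc<<6)|0x0E=0x640E
Completed: cp=U+640E (starts at byte 6)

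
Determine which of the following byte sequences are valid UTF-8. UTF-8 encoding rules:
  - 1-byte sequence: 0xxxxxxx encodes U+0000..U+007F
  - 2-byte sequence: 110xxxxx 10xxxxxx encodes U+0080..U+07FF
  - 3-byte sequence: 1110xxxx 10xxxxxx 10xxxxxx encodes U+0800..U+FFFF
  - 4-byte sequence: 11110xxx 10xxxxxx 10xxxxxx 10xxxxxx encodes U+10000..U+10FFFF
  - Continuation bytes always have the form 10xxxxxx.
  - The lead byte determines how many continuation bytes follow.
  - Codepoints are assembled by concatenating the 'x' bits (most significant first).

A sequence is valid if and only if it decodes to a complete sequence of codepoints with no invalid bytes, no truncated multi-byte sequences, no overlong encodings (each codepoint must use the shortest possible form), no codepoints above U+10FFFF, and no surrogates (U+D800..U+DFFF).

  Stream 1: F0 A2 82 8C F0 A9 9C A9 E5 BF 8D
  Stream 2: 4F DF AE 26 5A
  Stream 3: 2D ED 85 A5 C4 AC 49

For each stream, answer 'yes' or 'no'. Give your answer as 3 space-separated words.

Stream 1: decodes cleanly. VALID
Stream 2: decodes cleanly. VALID
Stream 3: decodes cleanly. VALID

Answer: yes yes yes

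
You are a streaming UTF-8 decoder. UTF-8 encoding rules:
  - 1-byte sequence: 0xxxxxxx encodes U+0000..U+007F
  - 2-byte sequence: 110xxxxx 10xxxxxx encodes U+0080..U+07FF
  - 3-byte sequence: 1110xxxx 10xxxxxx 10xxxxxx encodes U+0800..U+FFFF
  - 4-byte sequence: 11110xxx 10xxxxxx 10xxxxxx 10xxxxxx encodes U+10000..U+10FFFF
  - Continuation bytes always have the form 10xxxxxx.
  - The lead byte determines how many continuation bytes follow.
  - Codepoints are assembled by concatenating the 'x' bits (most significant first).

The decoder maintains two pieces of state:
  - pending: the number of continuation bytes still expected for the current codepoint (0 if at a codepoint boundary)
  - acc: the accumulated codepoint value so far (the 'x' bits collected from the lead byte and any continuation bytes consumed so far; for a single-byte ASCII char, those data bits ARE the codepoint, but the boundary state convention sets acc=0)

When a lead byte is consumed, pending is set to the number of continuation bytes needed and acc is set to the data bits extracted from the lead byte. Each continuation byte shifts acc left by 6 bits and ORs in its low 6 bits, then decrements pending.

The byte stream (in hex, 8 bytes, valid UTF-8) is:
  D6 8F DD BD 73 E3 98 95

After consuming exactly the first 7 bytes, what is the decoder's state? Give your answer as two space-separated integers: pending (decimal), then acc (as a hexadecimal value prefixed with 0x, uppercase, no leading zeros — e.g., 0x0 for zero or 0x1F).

Answer: 1 0xD8

Derivation:
Byte[0]=D6: 2-byte lead. pending=1, acc=0x16
Byte[1]=8F: continuation. acc=(acc<<6)|0x0F=0x58F, pending=0
Byte[2]=DD: 2-byte lead. pending=1, acc=0x1D
Byte[3]=BD: continuation. acc=(acc<<6)|0x3D=0x77D, pending=0
Byte[4]=73: 1-byte. pending=0, acc=0x0
Byte[5]=E3: 3-byte lead. pending=2, acc=0x3
Byte[6]=98: continuation. acc=(acc<<6)|0x18=0xD8, pending=1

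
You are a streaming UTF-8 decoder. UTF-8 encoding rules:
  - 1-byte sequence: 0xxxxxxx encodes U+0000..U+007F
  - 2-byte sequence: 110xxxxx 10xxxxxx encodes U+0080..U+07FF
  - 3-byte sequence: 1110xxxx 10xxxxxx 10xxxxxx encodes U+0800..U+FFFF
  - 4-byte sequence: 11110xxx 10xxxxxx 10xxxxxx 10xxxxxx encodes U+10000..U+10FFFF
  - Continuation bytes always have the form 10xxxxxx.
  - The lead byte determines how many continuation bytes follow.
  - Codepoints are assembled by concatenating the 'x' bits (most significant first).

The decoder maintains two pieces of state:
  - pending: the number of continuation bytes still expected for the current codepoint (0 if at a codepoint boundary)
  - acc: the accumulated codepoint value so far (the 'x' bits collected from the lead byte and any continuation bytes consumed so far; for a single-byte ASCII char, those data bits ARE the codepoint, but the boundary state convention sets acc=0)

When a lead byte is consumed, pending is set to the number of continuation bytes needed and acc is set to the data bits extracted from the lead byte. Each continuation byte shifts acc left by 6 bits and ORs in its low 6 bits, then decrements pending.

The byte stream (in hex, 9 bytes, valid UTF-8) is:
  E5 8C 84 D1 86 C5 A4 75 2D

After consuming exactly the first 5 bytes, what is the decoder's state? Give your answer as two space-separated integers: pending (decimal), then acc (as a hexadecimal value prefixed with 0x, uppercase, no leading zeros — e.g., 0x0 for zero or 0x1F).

Byte[0]=E5: 3-byte lead. pending=2, acc=0x5
Byte[1]=8C: continuation. acc=(acc<<6)|0x0C=0x14C, pending=1
Byte[2]=84: continuation. acc=(acc<<6)|0x04=0x5304, pending=0
Byte[3]=D1: 2-byte lead. pending=1, acc=0x11
Byte[4]=86: continuation. acc=(acc<<6)|0x06=0x446, pending=0

Answer: 0 0x446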